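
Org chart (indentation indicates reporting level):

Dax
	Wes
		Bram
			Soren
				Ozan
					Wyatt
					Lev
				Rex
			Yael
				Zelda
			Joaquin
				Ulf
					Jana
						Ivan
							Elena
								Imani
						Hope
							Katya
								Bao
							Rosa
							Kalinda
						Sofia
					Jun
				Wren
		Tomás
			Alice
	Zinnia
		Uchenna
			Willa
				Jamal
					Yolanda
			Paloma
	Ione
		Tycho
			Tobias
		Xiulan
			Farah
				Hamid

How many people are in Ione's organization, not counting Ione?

Ione directly manages Tycho, Xiulan. Under Tycho: Tobias (1). Under Xiulan: Farah, Hamid (2). So Ione's organization is 2 direct reports plus everyone under them: 2 + 3 = 5.

5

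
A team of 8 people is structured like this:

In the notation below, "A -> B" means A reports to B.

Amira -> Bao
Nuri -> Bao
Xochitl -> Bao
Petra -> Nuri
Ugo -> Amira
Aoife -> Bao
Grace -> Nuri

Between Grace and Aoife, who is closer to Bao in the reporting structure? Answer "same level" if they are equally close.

Grace is 2 levels below Bao; Aoife is 1. Aoife is higher.

Aoife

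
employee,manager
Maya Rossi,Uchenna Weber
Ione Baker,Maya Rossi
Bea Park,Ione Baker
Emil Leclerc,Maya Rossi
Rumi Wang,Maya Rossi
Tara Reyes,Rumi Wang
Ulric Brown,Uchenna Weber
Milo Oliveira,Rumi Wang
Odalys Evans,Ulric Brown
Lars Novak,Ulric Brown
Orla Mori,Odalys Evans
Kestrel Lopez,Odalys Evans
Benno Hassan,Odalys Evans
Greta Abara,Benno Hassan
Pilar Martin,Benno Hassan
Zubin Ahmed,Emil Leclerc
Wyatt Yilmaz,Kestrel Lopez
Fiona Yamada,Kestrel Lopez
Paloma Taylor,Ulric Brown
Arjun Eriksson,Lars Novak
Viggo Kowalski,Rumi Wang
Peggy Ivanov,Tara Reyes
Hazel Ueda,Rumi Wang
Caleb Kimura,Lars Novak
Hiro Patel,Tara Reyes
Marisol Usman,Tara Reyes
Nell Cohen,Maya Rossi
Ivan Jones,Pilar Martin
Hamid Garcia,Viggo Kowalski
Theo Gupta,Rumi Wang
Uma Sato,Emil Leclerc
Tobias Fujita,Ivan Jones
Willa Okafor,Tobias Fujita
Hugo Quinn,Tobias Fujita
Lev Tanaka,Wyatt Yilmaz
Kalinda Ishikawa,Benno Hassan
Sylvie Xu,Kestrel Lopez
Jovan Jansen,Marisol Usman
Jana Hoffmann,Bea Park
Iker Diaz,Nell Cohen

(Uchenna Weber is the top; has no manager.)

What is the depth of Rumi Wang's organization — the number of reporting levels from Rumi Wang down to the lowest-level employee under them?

3

The longest chain under Rumi Wang runs Rumi Wang → Tara Reyes → Marisol Usman → Jovan Jansen, which is 3 levels below Rumi Wang.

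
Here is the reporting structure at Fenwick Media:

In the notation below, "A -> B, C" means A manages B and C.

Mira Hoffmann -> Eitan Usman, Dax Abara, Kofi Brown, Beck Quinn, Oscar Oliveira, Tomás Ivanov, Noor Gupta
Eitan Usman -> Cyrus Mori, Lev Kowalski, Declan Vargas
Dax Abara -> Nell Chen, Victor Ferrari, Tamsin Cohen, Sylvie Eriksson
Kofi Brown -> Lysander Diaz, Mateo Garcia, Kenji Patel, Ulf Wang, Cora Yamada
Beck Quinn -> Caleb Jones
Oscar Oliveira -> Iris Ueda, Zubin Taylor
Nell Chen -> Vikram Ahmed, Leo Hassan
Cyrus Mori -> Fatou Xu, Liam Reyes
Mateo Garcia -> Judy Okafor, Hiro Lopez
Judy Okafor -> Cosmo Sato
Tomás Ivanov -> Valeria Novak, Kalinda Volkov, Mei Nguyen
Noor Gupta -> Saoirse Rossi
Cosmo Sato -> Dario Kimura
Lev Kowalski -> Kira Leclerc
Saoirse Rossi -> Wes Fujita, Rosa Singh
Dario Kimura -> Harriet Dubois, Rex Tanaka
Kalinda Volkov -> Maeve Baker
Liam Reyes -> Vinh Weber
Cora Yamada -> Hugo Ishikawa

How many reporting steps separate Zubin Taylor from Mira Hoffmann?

Chain from Zubin Taylor up to Mira Hoffmann: Zubin Taylor → Oscar Oliveira → Mira Hoffmann. That is 2 steps up, so Zubin Taylor is 2 levels below Mira Hoffmann.

2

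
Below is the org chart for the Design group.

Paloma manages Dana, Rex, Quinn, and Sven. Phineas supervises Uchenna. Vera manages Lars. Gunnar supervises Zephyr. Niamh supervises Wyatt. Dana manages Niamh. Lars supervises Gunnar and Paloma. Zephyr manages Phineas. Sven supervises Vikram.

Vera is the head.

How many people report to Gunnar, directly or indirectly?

Gunnar directly manages Zephyr. Under Zephyr: Phineas, Uchenna (2). That's 3 in total.

3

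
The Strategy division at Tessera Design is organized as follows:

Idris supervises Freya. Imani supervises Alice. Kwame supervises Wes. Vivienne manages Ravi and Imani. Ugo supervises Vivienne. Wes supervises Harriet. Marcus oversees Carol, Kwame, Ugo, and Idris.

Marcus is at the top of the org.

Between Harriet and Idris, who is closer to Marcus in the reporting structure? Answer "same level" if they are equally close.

Idris

Harriet is 3 levels below Marcus; Idris is 1. Idris is higher.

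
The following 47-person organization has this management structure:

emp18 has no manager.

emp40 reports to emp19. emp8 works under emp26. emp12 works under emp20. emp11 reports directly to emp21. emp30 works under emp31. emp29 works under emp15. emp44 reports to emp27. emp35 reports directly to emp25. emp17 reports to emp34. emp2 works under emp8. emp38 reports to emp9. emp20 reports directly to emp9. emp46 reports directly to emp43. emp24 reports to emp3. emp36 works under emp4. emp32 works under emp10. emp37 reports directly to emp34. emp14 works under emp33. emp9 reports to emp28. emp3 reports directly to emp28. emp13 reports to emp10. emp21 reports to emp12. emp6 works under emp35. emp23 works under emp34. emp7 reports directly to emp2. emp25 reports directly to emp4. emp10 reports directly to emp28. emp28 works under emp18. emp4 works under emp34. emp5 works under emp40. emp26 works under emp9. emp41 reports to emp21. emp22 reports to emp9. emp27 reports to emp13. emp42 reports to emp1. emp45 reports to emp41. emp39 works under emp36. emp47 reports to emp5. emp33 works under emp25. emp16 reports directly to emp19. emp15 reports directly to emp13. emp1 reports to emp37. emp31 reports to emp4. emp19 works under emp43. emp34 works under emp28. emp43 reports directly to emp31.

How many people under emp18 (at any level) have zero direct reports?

19

The people in emp18's organization with no one reporting to them are emp23, emp42, emp39, emp30, emp46, emp16, emp47, emp6, emp14, emp17, emp38, emp22, emp7, emp45, emp11, emp24, emp32, emp29, emp44. That is 19.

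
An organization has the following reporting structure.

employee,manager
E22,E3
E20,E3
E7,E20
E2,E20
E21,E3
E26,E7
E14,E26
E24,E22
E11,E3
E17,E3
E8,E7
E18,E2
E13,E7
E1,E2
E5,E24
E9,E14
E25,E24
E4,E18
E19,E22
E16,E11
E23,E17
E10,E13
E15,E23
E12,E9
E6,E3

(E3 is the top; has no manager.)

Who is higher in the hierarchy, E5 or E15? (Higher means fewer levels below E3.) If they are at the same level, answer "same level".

same level

Both E5 and E15 are 3 levels below E3.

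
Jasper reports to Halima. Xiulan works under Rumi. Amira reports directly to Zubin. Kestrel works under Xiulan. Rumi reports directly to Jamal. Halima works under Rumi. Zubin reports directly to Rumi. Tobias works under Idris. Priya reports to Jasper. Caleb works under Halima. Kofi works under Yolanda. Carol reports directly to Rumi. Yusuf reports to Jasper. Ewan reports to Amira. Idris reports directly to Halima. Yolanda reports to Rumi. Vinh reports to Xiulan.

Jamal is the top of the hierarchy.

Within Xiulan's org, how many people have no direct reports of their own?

2

The people in Xiulan's organization with no one reporting to them are Kestrel, Vinh. That is 2.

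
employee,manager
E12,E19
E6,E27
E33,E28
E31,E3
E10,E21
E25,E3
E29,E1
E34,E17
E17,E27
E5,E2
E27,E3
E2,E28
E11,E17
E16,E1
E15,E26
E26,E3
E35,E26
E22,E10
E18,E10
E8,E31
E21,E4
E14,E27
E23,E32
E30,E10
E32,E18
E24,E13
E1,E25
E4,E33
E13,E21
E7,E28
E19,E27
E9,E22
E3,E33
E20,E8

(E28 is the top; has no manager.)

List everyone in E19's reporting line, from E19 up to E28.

E19 -> E27 -> E3 -> E33 -> E28

E19 reports to E27. E27 reports to E3. E3 reports to E33. E33 reports to E28. E28 is at the top.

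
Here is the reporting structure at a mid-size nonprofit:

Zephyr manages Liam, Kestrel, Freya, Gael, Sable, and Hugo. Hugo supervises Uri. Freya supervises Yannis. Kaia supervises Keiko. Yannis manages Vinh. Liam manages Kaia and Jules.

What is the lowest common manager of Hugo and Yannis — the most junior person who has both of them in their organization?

Zephyr

Hugo's chain of managers is Zephyr. Yannis's chain of managers is Freya, Zephyr. The first manager that appears in both chains is Zephyr.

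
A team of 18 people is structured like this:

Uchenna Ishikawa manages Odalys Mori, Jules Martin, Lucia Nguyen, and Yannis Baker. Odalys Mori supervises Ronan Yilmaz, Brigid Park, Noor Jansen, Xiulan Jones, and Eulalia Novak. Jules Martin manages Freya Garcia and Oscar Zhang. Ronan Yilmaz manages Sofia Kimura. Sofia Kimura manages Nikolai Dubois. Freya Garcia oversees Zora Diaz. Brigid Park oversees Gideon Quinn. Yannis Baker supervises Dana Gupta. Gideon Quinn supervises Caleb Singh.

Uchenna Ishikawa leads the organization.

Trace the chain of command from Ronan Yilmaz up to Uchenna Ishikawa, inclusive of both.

Ronan Yilmaz reports to Odalys Mori. Odalys Mori reports to Uchenna Ishikawa. Uchenna Ishikawa is at the top.

Ronan Yilmaz -> Odalys Mori -> Uchenna Ishikawa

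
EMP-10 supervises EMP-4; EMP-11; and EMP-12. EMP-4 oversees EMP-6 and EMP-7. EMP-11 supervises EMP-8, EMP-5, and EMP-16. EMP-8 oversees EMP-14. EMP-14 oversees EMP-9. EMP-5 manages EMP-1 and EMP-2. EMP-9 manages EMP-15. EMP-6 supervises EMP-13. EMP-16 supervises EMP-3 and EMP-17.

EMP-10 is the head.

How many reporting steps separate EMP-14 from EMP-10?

3

Chain from EMP-14 up to EMP-10: EMP-14 → EMP-8 → EMP-11 → EMP-10. That is 3 steps up, so EMP-14 is 3 levels below EMP-10.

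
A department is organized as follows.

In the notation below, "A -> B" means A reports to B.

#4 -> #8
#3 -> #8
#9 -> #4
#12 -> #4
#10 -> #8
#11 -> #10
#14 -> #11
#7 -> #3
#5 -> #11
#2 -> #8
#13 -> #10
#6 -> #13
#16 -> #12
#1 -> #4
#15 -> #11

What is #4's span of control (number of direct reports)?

3

#4 directly manages #9, #12, #1. That is 3 direct reports.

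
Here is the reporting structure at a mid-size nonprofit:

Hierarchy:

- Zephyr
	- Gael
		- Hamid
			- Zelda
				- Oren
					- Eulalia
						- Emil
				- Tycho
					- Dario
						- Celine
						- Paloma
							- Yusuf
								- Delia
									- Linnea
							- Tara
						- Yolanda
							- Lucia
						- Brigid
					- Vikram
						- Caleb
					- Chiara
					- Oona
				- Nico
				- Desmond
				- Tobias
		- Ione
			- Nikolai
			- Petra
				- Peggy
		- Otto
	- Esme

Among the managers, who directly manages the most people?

Direct-report counts: Zephyr has 2; Gael has 3; Ione has 2; Petra has 1; Hamid has 1; Zelda has 5; Tycho has 4; Vikram has 1; Dario has 4; Yolanda has 1; Paloma has 2; Yusuf has 1; Delia has 1; Oren has 1; Eulalia has 1. The largest is 5, held by Zelda.

Zelda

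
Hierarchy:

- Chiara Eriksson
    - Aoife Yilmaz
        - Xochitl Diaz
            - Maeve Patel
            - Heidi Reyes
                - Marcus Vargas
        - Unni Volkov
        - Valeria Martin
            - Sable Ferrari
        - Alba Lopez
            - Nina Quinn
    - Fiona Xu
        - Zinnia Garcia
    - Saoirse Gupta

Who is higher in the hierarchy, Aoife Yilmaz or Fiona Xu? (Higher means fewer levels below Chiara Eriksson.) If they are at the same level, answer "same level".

same level

Both Aoife Yilmaz and Fiona Xu are 1 level below Chiara Eriksson.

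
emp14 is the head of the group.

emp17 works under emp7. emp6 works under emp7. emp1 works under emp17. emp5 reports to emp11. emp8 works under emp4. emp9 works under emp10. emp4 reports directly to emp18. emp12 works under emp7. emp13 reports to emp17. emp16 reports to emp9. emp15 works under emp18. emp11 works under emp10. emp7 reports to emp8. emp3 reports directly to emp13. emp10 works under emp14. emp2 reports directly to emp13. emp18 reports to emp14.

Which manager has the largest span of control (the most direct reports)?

Direct-report counts: emp14 has 2; emp10 has 2; emp9 has 1; emp11 has 1; emp18 has 2; emp4 has 1; emp8 has 1; emp7 has 3; emp17 has 2; emp13 has 2. The largest is 3, held by emp7.

emp7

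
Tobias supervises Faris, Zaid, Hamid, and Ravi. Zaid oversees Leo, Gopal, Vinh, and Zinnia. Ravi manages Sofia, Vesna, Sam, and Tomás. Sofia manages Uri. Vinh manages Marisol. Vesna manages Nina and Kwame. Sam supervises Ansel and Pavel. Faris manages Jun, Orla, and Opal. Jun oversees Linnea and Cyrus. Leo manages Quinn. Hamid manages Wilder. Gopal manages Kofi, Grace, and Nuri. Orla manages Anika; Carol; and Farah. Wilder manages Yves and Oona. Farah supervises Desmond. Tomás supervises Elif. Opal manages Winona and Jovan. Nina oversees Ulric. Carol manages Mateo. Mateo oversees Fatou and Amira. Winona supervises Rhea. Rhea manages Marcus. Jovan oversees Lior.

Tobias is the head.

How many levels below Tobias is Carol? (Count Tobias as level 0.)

3

Chain from Carol up to Tobias: Carol → Orla → Faris → Tobias. That is 3 steps up, so Carol is 3 levels below Tobias.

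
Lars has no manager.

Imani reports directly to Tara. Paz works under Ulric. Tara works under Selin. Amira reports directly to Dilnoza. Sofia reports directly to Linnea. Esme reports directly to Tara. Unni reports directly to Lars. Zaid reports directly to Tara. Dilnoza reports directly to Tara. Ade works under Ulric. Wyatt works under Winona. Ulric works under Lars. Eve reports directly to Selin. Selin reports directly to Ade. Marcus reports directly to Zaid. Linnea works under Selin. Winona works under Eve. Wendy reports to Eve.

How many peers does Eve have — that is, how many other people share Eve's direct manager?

2

Eve reports to Selin. Selin's other direct reports are Linnea, Tara — 2 peers.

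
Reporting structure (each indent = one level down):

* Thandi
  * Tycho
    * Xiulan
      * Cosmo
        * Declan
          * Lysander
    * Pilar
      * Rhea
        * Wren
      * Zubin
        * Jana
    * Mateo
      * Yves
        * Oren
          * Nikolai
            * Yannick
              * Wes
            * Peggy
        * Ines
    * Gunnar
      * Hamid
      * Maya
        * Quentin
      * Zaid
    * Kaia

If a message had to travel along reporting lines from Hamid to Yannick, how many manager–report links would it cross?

7

Hamid is 2 levels below Tycho, and Yannick is 5 levels below Tycho (their lowest common manager). The shortest path runs up from Hamid to Tycho and back down to Yannick: 2 + 5 = 7 links.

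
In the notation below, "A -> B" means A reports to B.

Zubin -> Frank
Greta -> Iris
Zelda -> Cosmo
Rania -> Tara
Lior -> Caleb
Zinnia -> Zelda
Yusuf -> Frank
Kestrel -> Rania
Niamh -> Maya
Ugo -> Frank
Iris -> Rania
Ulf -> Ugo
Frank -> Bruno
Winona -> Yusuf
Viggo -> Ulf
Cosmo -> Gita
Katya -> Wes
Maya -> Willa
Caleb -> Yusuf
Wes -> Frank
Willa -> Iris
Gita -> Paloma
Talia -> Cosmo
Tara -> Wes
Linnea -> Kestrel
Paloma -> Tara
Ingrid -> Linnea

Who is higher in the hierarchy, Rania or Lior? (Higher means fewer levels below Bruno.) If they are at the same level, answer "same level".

Both Rania and Lior are 4 levels below Bruno.

same level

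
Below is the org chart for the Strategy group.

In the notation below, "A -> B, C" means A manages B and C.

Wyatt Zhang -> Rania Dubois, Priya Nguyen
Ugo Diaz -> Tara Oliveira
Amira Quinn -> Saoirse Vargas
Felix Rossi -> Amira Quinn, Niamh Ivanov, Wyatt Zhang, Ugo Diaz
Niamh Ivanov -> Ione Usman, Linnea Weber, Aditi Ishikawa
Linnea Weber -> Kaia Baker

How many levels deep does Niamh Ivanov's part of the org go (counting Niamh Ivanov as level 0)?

The longest chain under Niamh Ivanov runs Niamh Ivanov → Linnea Weber → Kaia Baker, which is 2 levels below Niamh Ivanov.

2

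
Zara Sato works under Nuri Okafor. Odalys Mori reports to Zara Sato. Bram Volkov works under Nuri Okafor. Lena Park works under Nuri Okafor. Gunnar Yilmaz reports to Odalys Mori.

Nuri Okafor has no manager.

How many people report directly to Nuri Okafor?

Nuri Okafor directly manages Zara Sato, Bram Volkov, Lena Park. That is 3 direct reports.

3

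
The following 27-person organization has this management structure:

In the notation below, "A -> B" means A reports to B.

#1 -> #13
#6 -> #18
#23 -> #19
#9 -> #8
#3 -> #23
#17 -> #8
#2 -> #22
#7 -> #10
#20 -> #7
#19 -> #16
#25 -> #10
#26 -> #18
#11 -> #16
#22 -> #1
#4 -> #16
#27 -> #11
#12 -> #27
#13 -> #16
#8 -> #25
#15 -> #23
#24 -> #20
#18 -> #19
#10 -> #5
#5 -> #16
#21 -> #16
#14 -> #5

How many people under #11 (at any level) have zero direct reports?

The only person in #11's organization with no one reporting to them is #12. That is 1.

1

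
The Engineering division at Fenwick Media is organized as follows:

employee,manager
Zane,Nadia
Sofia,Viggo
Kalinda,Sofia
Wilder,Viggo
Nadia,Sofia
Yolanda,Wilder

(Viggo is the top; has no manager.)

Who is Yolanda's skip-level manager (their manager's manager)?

Viggo

Yolanda reports to Wilder, and Wilder reports to Viggo. So Yolanda's skip-level manager is Viggo.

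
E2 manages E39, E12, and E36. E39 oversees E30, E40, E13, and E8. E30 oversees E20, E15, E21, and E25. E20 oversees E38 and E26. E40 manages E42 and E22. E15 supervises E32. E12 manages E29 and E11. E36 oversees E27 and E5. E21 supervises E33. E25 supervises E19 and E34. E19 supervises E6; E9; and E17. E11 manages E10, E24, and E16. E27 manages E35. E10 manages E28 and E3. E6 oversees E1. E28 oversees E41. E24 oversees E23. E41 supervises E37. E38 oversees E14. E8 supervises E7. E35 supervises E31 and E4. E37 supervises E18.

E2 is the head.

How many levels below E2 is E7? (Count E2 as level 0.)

3

Chain from E7 up to E2: E7 → E8 → E39 → E2. That is 3 steps up, so E7 is 3 levels below E2.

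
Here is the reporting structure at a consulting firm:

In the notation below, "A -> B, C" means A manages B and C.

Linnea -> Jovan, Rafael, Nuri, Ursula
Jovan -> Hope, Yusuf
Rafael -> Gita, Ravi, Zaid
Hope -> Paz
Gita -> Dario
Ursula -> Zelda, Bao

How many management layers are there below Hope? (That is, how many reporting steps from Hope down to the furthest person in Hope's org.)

The longest chain under Hope runs Hope → Paz, which is 1 level below Hope.

1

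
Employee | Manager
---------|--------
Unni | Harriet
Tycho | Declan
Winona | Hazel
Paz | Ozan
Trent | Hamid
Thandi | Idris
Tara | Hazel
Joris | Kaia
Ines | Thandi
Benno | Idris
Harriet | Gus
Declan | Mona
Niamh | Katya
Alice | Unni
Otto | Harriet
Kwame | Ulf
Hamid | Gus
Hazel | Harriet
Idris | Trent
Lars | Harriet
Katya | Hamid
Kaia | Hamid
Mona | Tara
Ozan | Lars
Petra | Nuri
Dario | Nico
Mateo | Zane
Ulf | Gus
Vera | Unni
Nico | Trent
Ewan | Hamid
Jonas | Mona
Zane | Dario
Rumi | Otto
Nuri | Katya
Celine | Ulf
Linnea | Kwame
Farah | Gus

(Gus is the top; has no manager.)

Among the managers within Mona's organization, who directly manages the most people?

Direct-report counts within Mona's organization: Mona has 2; Declan has 1. The largest is 2, held by Mona.

Mona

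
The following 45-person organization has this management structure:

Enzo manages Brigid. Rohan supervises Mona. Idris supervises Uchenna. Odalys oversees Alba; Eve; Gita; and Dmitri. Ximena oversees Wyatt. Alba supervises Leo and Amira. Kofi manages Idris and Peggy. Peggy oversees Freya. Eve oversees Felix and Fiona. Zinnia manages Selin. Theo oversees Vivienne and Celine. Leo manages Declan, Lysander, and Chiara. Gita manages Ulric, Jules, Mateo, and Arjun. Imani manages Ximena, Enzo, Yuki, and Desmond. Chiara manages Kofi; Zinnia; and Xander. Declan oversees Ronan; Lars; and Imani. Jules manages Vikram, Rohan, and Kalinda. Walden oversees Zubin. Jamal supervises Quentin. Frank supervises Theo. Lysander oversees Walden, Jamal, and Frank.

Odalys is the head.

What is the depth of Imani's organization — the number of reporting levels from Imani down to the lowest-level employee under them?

2

The longest chain under Imani runs Imani → Enzo → Brigid, which is 2 levels below Imani.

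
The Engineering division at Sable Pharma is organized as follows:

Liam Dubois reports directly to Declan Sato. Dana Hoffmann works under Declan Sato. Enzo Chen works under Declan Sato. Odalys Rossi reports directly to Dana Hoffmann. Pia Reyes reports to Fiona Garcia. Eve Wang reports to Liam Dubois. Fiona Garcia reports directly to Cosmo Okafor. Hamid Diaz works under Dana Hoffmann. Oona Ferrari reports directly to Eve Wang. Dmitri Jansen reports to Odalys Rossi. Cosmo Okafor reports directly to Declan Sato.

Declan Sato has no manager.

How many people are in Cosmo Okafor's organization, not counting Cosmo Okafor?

2

Cosmo Okafor directly manages Fiona Garcia. Under Fiona Garcia: Pia Reyes (1). That's 2 in total.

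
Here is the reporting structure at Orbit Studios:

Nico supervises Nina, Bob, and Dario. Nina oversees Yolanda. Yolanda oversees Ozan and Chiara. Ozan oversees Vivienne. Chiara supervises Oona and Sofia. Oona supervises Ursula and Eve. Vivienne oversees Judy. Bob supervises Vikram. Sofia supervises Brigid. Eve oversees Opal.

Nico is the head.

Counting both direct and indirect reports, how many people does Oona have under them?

Oona directly manages Ursula, Eve. Ursula has no reports. Under Eve: Opal (1). So Oona's organization is 2 direct reports plus everyone under them: 1 + 2 = 3.

3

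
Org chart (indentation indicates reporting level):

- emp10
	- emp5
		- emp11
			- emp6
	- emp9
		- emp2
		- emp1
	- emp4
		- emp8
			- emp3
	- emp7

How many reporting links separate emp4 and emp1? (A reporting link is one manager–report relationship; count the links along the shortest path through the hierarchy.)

3

emp4 is 1 level below emp10, and emp1 is 2 levels below emp10 (their lowest common manager). The shortest path runs up from emp4 to emp10 and back down to emp1: 1 + 2 = 3 links.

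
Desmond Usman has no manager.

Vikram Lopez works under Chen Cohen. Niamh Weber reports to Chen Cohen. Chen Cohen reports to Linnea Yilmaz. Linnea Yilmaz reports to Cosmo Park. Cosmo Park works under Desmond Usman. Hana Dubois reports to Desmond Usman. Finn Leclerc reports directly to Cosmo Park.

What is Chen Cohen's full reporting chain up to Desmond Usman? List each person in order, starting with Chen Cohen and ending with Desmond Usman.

Chen Cohen -> Linnea Yilmaz -> Cosmo Park -> Desmond Usman

Chen Cohen reports to Linnea Yilmaz. Linnea Yilmaz reports to Cosmo Park. Cosmo Park reports to Desmond Usman. Desmond Usman is at the top.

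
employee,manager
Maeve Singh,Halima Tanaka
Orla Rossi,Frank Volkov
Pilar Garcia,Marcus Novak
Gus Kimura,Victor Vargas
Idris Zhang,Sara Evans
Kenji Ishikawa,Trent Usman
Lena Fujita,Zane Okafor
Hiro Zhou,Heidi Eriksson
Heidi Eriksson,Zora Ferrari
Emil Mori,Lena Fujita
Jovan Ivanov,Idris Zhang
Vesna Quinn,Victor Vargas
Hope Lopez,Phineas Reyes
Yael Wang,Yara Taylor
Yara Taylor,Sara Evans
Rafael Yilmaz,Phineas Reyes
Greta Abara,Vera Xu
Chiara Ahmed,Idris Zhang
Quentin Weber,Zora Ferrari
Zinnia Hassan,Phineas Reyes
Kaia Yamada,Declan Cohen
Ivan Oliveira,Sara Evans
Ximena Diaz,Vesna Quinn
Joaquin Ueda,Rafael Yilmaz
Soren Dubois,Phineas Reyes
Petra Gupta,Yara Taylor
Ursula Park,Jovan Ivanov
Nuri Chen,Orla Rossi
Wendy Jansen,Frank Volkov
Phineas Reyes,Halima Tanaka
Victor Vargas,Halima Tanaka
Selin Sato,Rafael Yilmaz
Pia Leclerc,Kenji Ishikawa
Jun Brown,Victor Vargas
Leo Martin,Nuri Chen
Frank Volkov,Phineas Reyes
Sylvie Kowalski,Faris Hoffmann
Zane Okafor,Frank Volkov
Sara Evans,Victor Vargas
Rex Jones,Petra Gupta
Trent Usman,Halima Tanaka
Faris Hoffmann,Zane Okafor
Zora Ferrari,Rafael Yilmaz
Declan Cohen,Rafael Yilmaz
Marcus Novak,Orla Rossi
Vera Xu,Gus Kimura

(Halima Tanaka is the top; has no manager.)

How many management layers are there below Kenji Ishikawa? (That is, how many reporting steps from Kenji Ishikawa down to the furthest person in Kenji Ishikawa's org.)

The longest chain under Kenji Ishikawa runs Kenji Ishikawa → Pia Leclerc, which is 1 level below Kenji Ishikawa.

1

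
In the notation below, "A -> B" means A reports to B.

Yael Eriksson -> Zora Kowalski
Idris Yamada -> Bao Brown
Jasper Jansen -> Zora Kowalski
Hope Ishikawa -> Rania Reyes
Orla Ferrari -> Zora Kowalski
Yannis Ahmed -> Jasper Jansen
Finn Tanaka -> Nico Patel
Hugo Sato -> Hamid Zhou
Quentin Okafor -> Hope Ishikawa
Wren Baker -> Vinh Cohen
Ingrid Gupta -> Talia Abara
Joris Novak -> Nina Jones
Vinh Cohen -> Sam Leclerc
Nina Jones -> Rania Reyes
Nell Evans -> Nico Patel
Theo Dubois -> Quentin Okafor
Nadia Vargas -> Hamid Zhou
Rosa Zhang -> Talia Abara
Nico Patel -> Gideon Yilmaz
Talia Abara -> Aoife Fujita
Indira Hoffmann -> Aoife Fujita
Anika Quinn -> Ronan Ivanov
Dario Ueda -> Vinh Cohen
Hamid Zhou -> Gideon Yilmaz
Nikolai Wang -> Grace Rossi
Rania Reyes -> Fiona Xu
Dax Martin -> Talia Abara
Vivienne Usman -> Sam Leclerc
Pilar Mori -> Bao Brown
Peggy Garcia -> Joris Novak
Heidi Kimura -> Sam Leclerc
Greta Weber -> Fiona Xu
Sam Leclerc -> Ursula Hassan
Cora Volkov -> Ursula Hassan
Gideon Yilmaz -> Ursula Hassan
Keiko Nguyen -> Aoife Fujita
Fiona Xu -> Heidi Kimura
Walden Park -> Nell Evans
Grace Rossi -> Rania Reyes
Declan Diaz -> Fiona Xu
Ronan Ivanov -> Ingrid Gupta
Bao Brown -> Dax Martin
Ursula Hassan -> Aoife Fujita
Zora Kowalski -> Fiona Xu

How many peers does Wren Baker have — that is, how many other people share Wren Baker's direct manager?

Wren Baker reports to Vinh Cohen. Vinh Cohen's other direct reports are Dario Ueda — 1 peer.

1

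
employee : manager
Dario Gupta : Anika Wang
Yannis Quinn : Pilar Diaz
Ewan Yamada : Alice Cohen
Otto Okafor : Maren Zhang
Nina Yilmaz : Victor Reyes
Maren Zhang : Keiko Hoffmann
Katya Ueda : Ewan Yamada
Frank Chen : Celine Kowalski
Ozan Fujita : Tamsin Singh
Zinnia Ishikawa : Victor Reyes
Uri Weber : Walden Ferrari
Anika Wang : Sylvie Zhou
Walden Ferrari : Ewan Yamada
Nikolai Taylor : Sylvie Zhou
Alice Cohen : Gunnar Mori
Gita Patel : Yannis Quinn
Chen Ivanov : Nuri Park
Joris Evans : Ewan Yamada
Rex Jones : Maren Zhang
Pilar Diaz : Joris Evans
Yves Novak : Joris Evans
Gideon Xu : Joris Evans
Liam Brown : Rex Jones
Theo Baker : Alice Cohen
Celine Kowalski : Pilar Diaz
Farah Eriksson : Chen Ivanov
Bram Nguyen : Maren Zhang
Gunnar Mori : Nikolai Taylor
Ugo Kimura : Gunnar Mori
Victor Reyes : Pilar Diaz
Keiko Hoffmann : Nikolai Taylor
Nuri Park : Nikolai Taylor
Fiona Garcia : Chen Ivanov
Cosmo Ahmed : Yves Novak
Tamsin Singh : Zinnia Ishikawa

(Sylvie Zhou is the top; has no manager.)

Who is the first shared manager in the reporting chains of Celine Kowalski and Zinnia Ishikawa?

Pilar Diaz

Celine Kowalski's chain of managers is Pilar Diaz, Joris Evans, Ewan Yamada, Alice Cohen, Gunnar Mori, Nikolai Taylor, Sylvie Zhou. Zinnia Ishikawa's chain of managers is Victor Reyes, Pilar Diaz, Joris Evans, Ewan Yamada, Alice Cohen, Gunnar Mori, Nikolai Taylor, Sylvie Zhou. The first manager that appears in both chains is Pilar Diaz.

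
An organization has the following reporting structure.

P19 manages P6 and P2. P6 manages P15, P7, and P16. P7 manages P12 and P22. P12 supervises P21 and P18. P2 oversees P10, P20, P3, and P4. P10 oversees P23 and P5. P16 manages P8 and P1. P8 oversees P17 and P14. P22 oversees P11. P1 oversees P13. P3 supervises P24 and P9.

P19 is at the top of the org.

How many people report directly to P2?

4

P2 directly manages P4, P10, P3, P20. That is 4 direct reports.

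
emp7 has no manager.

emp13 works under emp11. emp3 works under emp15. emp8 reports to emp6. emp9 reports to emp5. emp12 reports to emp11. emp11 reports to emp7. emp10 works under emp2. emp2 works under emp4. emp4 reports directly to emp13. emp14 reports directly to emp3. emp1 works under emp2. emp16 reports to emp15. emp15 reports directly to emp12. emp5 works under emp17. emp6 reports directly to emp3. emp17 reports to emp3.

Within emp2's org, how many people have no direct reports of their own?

2

The people in emp2's organization with no one reporting to them are emp1, emp10. That is 2.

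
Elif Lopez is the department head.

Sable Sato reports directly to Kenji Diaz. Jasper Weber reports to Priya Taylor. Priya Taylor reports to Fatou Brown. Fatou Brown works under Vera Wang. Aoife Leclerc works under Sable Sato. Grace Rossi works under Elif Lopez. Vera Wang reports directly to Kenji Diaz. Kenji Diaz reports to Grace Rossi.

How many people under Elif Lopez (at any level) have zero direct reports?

The people in Elif Lopez's organization with no one reporting to them are Aoife Leclerc, Jasper Weber. That is 2.

2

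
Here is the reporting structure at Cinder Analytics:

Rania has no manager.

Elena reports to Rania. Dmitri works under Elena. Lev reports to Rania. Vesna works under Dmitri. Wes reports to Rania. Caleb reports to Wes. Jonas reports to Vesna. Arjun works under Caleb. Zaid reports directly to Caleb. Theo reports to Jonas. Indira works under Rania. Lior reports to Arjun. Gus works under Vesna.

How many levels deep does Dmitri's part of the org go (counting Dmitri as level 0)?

The longest chain under Dmitri runs Dmitri → Vesna → Jonas → Theo, which is 3 levels below Dmitri.

3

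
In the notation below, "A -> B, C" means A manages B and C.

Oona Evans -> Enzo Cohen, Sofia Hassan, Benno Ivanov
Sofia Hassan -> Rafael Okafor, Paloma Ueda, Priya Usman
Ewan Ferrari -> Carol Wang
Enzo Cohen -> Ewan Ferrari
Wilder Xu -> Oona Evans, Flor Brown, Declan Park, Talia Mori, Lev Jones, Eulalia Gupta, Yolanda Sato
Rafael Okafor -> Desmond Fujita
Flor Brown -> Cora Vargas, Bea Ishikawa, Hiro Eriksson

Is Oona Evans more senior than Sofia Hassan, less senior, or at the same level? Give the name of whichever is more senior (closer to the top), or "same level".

Oona Evans

Oona Evans is 1 level below Wilder Xu; Sofia Hassan is 2. Oona Evans is higher.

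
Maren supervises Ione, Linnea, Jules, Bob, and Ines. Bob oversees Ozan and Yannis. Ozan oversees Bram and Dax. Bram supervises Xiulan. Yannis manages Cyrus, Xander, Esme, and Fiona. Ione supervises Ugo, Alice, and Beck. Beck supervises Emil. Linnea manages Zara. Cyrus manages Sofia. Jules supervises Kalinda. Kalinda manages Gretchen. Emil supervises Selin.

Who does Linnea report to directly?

Maren

Linnea reports directly to Maren.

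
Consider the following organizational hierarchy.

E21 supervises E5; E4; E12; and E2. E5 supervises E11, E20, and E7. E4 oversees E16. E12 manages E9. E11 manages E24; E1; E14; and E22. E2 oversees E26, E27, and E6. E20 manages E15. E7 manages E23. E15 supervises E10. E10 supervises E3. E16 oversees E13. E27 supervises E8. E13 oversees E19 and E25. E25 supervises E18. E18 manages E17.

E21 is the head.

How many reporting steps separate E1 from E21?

Chain from E1 up to E21: E1 → E11 → E5 → E21. That is 3 steps up, so E1 is 3 levels below E21.

3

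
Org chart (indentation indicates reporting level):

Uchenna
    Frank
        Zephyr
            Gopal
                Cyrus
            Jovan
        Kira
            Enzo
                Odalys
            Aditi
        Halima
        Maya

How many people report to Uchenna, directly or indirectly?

11

Uchenna directly manages Frank. Under Frank: Maya, Halima, Kira, Aditi, Enzo, Odalys, Zephyr, Jovan, Gopal, Cyrus (10). That's 11 in total.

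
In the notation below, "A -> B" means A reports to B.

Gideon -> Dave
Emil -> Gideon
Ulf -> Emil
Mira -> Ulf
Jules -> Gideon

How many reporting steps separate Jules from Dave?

2

Chain from Jules up to Dave: Jules → Gideon → Dave. That is 2 steps up, so Jules is 2 levels below Dave.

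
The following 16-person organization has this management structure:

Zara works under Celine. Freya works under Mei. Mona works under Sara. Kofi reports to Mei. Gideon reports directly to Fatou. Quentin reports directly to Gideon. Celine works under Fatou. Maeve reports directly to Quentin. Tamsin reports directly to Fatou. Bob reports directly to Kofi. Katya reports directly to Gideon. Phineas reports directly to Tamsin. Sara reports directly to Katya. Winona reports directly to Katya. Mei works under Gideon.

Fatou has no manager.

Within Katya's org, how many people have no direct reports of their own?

2

The people in Katya's organization with no one reporting to them are Mona, Winona. That is 2.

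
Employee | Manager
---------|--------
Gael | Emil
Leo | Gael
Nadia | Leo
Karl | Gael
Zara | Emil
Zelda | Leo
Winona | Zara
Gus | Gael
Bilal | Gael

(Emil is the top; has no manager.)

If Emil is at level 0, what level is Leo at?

Chain from Leo up to Emil: Leo → Gael → Emil. That is 2 steps up, so Leo is 2 levels below Emil.

2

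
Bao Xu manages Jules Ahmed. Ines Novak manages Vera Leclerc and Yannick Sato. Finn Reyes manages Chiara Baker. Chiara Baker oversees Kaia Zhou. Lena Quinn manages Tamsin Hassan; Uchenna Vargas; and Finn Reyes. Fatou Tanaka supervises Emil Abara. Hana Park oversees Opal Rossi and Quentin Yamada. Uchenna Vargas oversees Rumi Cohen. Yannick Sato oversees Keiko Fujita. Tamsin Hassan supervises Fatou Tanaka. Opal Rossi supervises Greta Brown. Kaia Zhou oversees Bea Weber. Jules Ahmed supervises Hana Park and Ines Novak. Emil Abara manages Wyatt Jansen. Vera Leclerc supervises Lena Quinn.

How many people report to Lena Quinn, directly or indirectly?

Lena Quinn directly manages Tamsin Hassan, Uchenna Vargas, Finn Reyes. Under Tamsin Hassan: Fatou Tanaka, Emil Abara, Wyatt Jansen (3). Under Uchenna Vargas: Rumi Cohen (1). Under Finn Reyes: Chiara Baker, Kaia Zhou, Bea Weber (3). So Lena Quinn's organization is 3 direct reports plus everyone under them: 4 + 2 + 4 = 10.

10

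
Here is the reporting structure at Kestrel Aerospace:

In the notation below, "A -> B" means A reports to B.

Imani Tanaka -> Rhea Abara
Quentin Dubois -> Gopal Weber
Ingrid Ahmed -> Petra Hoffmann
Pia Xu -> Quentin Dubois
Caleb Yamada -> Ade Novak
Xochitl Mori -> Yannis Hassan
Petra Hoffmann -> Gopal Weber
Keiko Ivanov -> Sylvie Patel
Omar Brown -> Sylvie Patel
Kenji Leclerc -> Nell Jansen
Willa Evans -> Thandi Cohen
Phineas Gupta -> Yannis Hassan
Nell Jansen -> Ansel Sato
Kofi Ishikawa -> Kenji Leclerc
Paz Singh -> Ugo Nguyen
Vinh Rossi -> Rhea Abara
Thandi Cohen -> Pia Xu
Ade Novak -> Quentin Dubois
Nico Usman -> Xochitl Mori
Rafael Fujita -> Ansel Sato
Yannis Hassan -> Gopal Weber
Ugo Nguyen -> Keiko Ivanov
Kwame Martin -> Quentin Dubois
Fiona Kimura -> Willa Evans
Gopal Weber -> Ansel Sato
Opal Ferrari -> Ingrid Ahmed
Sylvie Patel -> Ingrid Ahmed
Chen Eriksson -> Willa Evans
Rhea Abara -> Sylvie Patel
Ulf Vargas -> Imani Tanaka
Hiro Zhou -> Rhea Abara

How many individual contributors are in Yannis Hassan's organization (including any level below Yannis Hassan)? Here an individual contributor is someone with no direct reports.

The people in Yannis Hassan's organization with no one reporting to them are Phineas Gupta, Nico Usman. That is 2.

2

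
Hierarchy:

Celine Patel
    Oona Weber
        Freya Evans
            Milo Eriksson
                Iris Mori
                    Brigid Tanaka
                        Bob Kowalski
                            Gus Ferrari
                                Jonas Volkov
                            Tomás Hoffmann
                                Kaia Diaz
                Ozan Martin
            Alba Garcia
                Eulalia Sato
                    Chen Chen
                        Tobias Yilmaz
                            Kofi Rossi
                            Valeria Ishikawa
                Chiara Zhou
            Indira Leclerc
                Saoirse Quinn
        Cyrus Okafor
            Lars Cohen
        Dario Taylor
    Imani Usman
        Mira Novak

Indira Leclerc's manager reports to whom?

Indira Leclerc reports to Freya Evans, and Freya Evans reports to Oona Weber. So Indira Leclerc's skip-level manager is Oona Weber.

Oona Weber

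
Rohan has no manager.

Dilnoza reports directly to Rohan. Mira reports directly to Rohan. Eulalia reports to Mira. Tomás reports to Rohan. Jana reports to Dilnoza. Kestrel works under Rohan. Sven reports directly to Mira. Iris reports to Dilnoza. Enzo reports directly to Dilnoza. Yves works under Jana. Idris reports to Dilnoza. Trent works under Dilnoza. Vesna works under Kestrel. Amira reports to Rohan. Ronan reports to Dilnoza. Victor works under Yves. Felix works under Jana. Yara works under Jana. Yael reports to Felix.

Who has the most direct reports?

Dilnoza

Direct-report counts: Rohan has 5; Kestrel has 1; Mira has 2; Dilnoza has 6; Jana has 3; Felix has 1; Yves has 1. The largest is 6, held by Dilnoza.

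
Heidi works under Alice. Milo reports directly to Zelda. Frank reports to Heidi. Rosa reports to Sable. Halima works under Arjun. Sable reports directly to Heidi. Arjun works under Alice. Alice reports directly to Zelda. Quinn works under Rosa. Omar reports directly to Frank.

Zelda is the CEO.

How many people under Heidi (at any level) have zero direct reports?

The people in Heidi's organization with no one reporting to them are Quinn, Omar. That is 2.

2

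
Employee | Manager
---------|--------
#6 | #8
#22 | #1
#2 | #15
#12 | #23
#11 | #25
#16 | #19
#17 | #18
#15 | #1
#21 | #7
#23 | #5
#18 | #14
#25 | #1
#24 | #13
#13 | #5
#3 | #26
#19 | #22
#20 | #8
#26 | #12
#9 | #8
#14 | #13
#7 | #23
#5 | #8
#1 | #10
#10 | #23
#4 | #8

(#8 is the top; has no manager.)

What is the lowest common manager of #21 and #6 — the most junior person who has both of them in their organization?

#21's chain of managers is #7, #23, #5, #8. #6's chain of managers is #8. The first manager that appears in both chains is #8.

#8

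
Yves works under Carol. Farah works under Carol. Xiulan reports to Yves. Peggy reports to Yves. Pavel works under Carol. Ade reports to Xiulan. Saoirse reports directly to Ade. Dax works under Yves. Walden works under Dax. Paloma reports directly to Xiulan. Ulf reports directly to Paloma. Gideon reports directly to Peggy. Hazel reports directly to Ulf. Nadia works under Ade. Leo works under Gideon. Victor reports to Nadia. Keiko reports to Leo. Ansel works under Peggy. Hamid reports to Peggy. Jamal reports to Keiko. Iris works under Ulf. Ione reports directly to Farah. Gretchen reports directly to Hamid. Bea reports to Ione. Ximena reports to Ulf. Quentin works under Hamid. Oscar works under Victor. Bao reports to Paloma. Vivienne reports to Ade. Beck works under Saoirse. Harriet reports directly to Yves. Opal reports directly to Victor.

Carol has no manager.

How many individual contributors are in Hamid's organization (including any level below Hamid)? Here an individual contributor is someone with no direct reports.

2

The people in Hamid's organization with no one reporting to them are Quentin, Gretchen. That is 2.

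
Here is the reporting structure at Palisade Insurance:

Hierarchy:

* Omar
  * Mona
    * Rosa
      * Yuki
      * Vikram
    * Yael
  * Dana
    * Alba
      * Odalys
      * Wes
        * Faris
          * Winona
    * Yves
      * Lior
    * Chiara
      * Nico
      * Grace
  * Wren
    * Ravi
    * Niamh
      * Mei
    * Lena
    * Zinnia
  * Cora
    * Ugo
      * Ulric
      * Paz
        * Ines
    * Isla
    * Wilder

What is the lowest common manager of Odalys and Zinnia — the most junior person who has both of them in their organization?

Odalys's chain of managers is Alba, Dana, Omar. Zinnia's chain of managers is Wren, Omar. The first manager that appears in both chains is Omar.

Omar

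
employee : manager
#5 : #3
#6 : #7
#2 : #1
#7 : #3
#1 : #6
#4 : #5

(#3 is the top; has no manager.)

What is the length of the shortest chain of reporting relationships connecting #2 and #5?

#2 is 4 levels below #3, and #5 is 1 level below #3 (their lowest common manager). The shortest path runs up from #2 to #3 and back down to #5: 4 + 1 = 5 links.

5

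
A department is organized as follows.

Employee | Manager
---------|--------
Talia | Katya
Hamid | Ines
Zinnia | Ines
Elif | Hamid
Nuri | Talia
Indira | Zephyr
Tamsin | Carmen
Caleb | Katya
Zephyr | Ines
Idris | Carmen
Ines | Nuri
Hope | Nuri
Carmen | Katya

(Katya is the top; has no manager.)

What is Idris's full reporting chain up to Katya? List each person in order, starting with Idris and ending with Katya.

Idris -> Carmen -> Katya

Idris reports to Carmen. Carmen reports to Katya. Katya is at the top.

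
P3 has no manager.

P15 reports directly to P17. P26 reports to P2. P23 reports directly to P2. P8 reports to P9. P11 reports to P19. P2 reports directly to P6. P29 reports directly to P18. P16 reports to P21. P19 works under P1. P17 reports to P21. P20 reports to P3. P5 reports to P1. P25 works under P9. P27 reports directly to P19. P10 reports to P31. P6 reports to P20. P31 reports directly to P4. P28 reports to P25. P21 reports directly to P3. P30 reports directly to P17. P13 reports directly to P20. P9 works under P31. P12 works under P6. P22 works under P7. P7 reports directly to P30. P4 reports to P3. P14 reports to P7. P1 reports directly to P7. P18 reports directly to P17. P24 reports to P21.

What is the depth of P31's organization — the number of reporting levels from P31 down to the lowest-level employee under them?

The longest chain under P31 runs P31 → P9 → P25 → P28, which is 3 levels below P31.

3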